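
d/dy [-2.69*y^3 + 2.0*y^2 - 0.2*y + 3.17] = -8.07*y^2 + 4.0*y - 0.2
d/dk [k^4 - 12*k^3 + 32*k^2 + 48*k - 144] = 4*k^3 - 36*k^2 + 64*k + 48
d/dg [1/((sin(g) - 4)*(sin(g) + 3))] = (-sin(2*g) + cos(g))/((sin(g) - 4)^2*(sin(g) + 3)^2)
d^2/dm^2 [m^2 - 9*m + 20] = 2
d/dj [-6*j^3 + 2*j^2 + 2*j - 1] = -18*j^2 + 4*j + 2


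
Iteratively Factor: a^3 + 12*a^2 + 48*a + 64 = (a + 4)*(a^2 + 8*a + 16) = (a + 4)^2*(a + 4)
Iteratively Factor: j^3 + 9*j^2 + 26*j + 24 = (j + 4)*(j^2 + 5*j + 6) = (j + 3)*(j + 4)*(j + 2)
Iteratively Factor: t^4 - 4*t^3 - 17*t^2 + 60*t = (t)*(t^3 - 4*t^2 - 17*t + 60) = t*(t - 3)*(t^2 - t - 20) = t*(t - 5)*(t - 3)*(t + 4)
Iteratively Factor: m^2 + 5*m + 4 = (m + 1)*(m + 4)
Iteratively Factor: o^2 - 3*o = (o)*(o - 3)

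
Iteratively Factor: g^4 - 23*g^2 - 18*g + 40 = (g - 5)*(g^3 + 5*g^2 + 2*g - 8) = (g - 5)*(g - 1)*(g^2 + 6*g + 8) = (g - 5)*(g - 1)*(g + 4)*(g + 2)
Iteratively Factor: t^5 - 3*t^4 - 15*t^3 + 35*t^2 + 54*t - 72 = (t + 2)*(t^4 - 5*t^3 - 5*t^2 + 45*t - 36) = (t - 1)*(t + 2)*(t^3 - 4*t^2 - 9*t + 36) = (t - 3)*(t - 1)*(t + 2)*(t^2 - t - 12) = (t - 4)*(t - 3)*(t - 1)*(t + 2)*(t + 3)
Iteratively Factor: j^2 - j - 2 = (j + 1)*(j - 2)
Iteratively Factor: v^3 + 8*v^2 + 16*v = (v + 4)*(v^2 + 4*v) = (v + 4)^2*(v)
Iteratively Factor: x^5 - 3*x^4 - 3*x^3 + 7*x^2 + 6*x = (x - 2)*(x^4 - x^3 - 5*x^2 - 3*x) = (x - 2)*(x + 1)*(x^3 - 2*x^2 - 3*x) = (x - 2)*(x + 1)^2*(x^2 - 3*x) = x*(x - 2)*(x + 1)^2*(x - 3)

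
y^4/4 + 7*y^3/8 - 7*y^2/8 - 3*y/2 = y*(y/4 + 1)*(y - 3/2)*(y + 1)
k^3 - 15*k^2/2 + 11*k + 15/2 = (k - 5)*(k - 3)*(k + 1/2)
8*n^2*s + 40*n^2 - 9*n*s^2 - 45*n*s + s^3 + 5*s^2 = (-8*n + s)*(-n + s)*(s + 5)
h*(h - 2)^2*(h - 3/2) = h^4 - 11*h^3/2 + 10*h^2 - 6*h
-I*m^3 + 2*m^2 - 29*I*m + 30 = (m - 5*I)*(m + 6*I)*(-I*m + 1)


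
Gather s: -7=-7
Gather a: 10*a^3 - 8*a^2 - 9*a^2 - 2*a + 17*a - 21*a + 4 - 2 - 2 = 10*a^3 - 17*a^2 - 6*a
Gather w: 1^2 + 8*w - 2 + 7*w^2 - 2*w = 7*w^2 + 6*w - 1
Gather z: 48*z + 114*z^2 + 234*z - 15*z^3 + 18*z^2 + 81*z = -15*z^3 + 132*z^2 + 363*z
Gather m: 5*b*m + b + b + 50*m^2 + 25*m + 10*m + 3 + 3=2*b + 50*m^2 + m*(5*b + 35) + 6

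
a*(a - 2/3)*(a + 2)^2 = a^4 + 10*a^3/3 + 4*a^2/3 - 8*a/3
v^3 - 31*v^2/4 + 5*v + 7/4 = (v - 7)*(v - 1)*(v + 1/4)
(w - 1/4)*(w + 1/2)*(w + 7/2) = w^3 + 15*w^2/4 + 3*w/4 - 7/16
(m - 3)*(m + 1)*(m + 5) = m^3 + 3*m^2 - 13*m - 15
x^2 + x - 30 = (x - 5)*(x + 6)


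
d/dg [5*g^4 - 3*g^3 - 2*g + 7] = 20*g^3 - 9*g^2 - 2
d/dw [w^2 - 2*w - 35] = 2*w - 2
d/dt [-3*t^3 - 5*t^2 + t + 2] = -9*t^2 - 10*t + 1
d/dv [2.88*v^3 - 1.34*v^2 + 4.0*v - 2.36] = 8.64*v^2 - 2.68*v + 4.0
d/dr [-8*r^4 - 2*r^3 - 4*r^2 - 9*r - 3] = -32*r^3 - 6*r^2 - 8*r - 9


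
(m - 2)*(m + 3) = m^2 + m - 6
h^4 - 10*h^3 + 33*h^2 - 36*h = h*(h - 4)*(h - 3)^2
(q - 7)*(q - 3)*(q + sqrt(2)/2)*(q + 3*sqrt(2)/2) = q^4 - 10*q^3 + 2*sqrt(2)*q^3 - 20*sqrt(2)*q^2 + 45*q^2/2 - 15*q + 42*sqrt(2)*q + 63/2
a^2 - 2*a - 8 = (a - 4)*(a + 2)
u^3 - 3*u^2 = u^2*(u - 3)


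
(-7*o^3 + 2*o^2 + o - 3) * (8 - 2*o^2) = 14*o^5 - 4*o^4 - 58*o^3 + 22*o^2 + 8*o - 24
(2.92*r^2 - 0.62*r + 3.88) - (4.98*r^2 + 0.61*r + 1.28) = -2.06*r^2 - 1.23*r + 2.6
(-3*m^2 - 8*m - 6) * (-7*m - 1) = 21*m^3 + 59*m^2 + 50*m + 6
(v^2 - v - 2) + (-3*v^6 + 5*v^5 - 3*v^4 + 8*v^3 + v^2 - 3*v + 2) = -3*v^6 + 5*v^5 - 3*v^4 + 8*v^3 + 2*v^2 - 4*v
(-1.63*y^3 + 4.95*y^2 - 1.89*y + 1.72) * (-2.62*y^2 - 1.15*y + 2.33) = 4.2706*y^5 - 11.0945*y^4 - 4.5386*y^3 + 9.2006*y^2 - 6.3817*y + 4.0076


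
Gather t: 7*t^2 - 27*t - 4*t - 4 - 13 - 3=7*t^2 - 31*t - 20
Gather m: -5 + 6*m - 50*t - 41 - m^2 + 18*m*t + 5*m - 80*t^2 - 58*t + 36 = -m^2 + m*(18*t + 11) - 80*t^2 - 108*t - 10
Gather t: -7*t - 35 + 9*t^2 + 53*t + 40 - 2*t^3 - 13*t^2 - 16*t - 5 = -2*t^3 - 4*t^2 + 30*t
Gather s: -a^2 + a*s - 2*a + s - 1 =-a^2 - 2*a + s*(a + 1) - 1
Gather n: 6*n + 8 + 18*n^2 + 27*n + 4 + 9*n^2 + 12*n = 27*n^2 + 45*n + 12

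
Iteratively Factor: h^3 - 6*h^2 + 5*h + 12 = (h - 3)*(h^2 - 3*h - 4) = (h - 4)*(h - 3)*(h + 1)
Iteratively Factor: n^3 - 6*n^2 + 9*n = (n)*(n^2 - 6*n + 9) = n*(n - 3)*(n - 3)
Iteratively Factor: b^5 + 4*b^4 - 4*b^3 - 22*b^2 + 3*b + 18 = (b + 3)*(b^4 + b^3 - 7*b^2 - b + 6) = (b + 1)*(b + 3)*(b^3 - 7*b + 6) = (b - 1)*(b + 1)*(b + 3)*(b^2 + b - 6) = (b - 2)*(b - 1)*(b + 1)*(b + 3)*(b + 3)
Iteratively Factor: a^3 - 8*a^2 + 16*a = (a - 4)*(a^2 - 4*a) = (a - 4)^2*(a)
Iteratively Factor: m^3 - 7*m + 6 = (m - 1)*(m^2 + m - 6) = (m - 2)*(m - 1)*(m + 3)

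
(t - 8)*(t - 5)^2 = t^3 - 18*t^2 + 105*t - 200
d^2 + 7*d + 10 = (d + 2)*(d + 5)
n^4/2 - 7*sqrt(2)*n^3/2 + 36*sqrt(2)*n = n*(n/2 + sqrt(2))*(n - 6*sqrt(2))*(n - 3*sqrt(2))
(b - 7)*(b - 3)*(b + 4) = b^3 - 6*b^2 - 19*b + 84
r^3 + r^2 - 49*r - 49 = (r - 7)*(r + 1)*(r + 7)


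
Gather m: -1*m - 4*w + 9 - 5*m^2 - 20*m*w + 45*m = -5*m^2 + m*(44 - 20*w) - 4*w + 9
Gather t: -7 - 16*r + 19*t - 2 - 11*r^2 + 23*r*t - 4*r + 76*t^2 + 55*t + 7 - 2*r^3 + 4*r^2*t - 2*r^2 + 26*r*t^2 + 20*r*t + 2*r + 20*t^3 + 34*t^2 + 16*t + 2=-2*r^3 - 13*r^2 - 18*r + 20*t^3 + t^2*(26*r + 110) + t*(4*r^2 + 43*r + 90)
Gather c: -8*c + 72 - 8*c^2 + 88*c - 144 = -8*c^2 + 80*c - 72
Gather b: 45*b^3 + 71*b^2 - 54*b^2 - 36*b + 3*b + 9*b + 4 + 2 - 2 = 45*b^3 + 17*b^2 - 24*b + 4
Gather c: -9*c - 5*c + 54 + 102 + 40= 196 - 14*c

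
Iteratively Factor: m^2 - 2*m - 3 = (m + 1)*(m - 3)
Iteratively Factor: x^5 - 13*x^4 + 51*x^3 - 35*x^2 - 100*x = (x - 5)*(x^4 - 8*x^3 + 11*x^2 + 20*x) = x*(x - 5)*(x^3 - 8*x^2 + 11*x + 20) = x*(x - 5)^2*(x^2 - 3*x - 4) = x*(x - 5)^2*(x - 4)*(x + 1)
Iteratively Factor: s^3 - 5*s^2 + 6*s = (s - 3)*(s^2 - 2*s) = s*(s - 3)*(s - 2)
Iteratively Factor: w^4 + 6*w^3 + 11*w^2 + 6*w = (w + 2)*(w^3 + 4*w^2 + 3*w) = (w + 1)*(w + 2)*(w^2 + 3*w) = (w + 1)*(w + 2)*(w + 3)*(w)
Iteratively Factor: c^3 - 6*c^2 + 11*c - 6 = (c - 3)*(c^2 - 3*c + 2) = (c - 3)*(c - 1)*(c - 2)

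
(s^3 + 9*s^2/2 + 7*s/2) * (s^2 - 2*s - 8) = s^5 + 5*s^4/2 - 27*s^3/2 - 43*s^2 - 28*s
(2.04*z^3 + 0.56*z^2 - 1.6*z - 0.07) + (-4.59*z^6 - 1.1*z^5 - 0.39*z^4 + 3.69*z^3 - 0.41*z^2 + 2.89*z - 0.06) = -4.59*z^6 - 1.1*z^5 - 0.39*z^4 + 5.73*z^3 + 0.15*z^2 + 1.29*z - 0.13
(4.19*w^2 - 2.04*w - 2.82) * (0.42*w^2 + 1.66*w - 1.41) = 1.7598*w^4 + 6.0986*w^3 - 10.4787*w^2 - 1.8048*w + 3.9762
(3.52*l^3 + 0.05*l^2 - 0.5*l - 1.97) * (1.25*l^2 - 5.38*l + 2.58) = 4.4*l^5 - 18.8751*l^4 + 8.1876*l^3 + 0.3565*l^2 + 9.3086*l - 5.0826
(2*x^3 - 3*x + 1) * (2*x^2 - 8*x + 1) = 4*x^5 - 16*x^4 - 4*x^3 + 26*x^2 - 11*x + 1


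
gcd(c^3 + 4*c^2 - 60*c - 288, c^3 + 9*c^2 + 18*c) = c + 6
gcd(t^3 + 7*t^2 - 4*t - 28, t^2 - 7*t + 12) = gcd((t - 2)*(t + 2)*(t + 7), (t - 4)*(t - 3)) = 1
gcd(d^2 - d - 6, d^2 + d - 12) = d - 3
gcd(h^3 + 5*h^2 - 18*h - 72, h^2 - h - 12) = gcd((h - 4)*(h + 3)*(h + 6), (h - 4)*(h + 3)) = h^2 - h - 12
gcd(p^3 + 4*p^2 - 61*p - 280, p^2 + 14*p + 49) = p + 7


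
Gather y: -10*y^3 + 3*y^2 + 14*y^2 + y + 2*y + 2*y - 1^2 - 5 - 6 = -10*y^3 + 17*y^2 + 5*y - 12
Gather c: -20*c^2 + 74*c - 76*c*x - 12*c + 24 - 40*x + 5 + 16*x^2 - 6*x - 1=-20*c^2 + c*(62 - 76*x) + 16*x^2 - 46*x + 28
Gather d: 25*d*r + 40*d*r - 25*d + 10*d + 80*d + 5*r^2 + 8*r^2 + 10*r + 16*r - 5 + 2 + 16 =d*(65*r + 65) + 13*r^2 + 26*r + 13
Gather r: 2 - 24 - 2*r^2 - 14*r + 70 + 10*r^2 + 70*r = 8*r^2 + 56*r + 48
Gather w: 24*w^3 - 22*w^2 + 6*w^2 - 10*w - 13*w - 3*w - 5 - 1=24*w^3 - 16*w^2 - 26*w - 6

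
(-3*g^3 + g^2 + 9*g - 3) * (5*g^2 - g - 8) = -15*g^5 + 8*g^4 + 68*g^3 - 32*g^2 - 69*g + 24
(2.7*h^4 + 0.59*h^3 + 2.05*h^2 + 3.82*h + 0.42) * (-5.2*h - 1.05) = -14.04*h^5 - 5.903*h^4 - 11.2795*h^3 - 22.0165*h^2 - 6.195*h - 0.441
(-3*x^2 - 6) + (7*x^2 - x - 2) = 4*x^2 - x - 8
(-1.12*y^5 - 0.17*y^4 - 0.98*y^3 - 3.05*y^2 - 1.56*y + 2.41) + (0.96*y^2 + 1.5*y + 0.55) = -1.12*y^5 - 0.17*y^4 - 0.98*y^3 - 2.09*y^2 - 0.0600000000000001*y + 2.96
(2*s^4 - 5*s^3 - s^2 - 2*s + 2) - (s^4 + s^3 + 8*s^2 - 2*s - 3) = s^4 - 6*s^3 - 9*s^2 + 5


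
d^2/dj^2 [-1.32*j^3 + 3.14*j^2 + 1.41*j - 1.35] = 6.28 - 7.92*j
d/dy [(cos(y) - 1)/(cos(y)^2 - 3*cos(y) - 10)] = (cos(y)^2 - 2*cos(y) + 13)*sin(y)/(sin(y)^2 + 3*cos(y) + 9)^2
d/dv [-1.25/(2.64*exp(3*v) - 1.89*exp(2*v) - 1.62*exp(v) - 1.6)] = (9.9*exp(2*v) - 4.725*exp(v) - 2.025)*exp(v)/(-2.64*exp(3*v) + 1.89*exp(2*v) + 1.62*exp(v) + 1.6)^2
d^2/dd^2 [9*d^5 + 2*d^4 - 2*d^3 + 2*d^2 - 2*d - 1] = 180*d^3 + 24*d^2 - 12*d + 4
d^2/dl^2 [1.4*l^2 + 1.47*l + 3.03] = 2.80000000000000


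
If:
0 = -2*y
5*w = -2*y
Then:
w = 0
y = 0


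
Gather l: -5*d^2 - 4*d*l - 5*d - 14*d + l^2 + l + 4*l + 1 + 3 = -5*d^2 - 19*d + l^2 + l*(5 - 4*d) + 4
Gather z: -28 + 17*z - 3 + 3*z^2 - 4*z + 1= 3*z^2 + 13*z - 30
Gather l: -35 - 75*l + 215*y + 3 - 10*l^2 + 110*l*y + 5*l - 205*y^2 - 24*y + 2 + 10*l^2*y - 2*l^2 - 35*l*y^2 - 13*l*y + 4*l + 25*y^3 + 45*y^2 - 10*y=l^2*(10*y - 12) + l*(-35*y^2 + 97*y - 66) + 25*y^3 - 160*y^2 + 181*y - 30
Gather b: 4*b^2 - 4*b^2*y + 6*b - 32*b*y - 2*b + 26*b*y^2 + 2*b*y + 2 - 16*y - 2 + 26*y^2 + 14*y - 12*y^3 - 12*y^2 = b^2*(4 - 4*y) + b*(26*y^2 - 30*y + 4) - 12*y^3 + 14*y^2 - 2*y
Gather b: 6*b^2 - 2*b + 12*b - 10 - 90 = 6*b^2 + 10*b - 100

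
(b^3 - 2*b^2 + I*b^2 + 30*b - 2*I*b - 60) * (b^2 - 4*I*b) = b^5 - 2*b^4 - 3*I*b^4 + 34*b^3 + 6*I*b^3 - 68*b^2 - 120*I*b^2 + 240*I*b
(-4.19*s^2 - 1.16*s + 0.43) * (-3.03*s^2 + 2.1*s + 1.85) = 12.6957*s^4 - 5.2842*s^3 - 11.4904*s^2 - 1.243*s + 0.7955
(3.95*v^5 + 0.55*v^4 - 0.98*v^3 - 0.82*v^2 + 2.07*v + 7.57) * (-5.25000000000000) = -20.7375*v^5 - 2.8875*v^4 + 5.145*v^3 + 4.305*v^2 - 10.8675*v - 39.7425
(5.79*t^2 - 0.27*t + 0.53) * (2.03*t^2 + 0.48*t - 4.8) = 11.7537*t^4 + 2.2311*t^3 - 26.8457*t^2 + 1.5504*t - 2.544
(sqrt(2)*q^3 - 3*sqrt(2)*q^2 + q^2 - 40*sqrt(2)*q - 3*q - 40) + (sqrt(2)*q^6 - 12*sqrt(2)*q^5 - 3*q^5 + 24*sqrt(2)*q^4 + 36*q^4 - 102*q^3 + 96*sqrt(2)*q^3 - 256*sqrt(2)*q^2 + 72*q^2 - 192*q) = sqrt(2)*q^6 - 12*sqrt(2)*q^5 - 3*q^5 + 24*sqrt(2)*q^4 + 36*q^4 - 102*q^3 + 97*sqrt(2)*q^3 - 259*sqrt(2)*q^2 + 73*q^2 - 195*q - 40*sqrt(2)*q - 40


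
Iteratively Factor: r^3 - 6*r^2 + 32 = (r + 2)*(r^2 - 8*r + 16) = (r - 4)*(r + 2)*(r - 4)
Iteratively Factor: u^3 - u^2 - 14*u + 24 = (u + 4)*(u^2 - 5*u + 6) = (u - 3)*(u + 4)*(u - 2)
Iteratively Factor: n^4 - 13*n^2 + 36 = (n + 3)*(n^3 - 3*n^2 - 4*n + 12) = (n - 3)*(n + 3)*(n^2 - 4) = (n - 3)*(n - 2)*(n + 3)*(n + 2)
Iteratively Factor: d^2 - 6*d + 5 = (d - 5)*(d - 1)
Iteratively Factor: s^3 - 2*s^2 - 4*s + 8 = (s + 2)*(s^2 - 4*s + 4) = (s - 2)*(s + 2)*(s - 2)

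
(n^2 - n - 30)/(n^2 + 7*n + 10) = (n - 6)/(n + 2)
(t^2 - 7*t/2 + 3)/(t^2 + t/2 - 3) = (t - 2)/(t + 2)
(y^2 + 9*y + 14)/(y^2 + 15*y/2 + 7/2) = 2*(y + 2)/(2*y + 1)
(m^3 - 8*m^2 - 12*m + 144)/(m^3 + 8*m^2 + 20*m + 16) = (m^2 - 12*m + 36)/(m^2 + 4*m + 4)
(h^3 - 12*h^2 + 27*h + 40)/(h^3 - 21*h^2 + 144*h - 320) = (h + 1)/(h - 8)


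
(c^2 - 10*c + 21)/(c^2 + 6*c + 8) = (c^2 - 10*c + 21)/(c^2 + 6*c + 8)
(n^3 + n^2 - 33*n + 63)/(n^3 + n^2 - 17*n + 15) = (n^2 + 4*n - 21)/(n^2 + 4*n - 5)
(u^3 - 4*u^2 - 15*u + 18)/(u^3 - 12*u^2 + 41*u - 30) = (u + 3)/(u - 5)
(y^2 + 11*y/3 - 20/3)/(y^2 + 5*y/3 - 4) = (y + 5)/(y + 3)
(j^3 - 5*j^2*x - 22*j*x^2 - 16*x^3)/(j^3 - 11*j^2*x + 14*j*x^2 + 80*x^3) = (-j - x)/(-j + 5*x)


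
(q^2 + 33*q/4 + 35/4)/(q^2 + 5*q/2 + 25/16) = 4*(q + 7)/(4*q + 5)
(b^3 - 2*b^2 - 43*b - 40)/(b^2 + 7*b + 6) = (b^2 - 3*b - 40)/(b + 6)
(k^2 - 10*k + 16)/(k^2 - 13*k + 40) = (k - 2)/(k - 5)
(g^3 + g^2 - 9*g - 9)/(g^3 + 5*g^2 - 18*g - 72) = (g^2 - 2*g - 3)/(g^2 + 2*g - 24)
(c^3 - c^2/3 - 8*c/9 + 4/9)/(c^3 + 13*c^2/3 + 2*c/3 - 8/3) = (c - 2/3)/(c + 4)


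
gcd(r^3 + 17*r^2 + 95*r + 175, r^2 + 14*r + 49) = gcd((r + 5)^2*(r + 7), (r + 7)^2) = r + 7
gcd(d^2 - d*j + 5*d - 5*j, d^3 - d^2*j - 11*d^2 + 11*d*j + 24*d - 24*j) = d - j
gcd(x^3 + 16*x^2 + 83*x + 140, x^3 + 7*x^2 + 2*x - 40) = x^2 + 9*x + 20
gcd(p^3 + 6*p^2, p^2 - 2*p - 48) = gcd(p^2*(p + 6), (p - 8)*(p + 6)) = p + 6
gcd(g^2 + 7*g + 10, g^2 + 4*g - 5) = g + 5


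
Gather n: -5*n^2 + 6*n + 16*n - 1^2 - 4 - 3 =-5*n^2 + 22*n - 8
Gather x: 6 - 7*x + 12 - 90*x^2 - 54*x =-90*x^2 - 61*x + 18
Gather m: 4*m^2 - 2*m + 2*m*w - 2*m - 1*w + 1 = 4*m^2 + m*(2*w - 4) - w + 1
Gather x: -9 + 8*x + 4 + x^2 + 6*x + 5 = x^2 + 14*x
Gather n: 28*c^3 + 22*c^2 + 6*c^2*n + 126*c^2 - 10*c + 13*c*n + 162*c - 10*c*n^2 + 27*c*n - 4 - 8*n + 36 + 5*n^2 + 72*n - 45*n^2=28*c^3 + 148*c^2 + 152*c + n^2*(-10*c - 40) + n*(6*c^2 + 40*c + 64) + 32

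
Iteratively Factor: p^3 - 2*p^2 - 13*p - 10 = (p + 2)*(p^2 - 4*p - 5) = (p + 1)*(p + 2)*(p - 5)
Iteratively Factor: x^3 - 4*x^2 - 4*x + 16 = (x + 2)*(x^2 - 6*x + 8) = (x - 4)*(x + 2)*(x - 2)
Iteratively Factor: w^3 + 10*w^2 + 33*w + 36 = (w + 4)*(w^2 + 6*w + 9) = (w + 3)*(w + 4)*(w + 3)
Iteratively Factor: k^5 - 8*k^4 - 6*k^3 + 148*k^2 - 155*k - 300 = (k + 1)*(k^4 - 9*k^3 + 3*k^2 + 145*k - 300) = (k - 3)*(k + 1)*(k^3 - 6*k^2 - 15*k + 100) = (k - 5)*(k - 3)*(k + 1)*(k^2 - k - 20) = (k - 5)^2*(k - 3)*(k + 1)*(k + 4)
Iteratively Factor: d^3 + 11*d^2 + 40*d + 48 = (d + 4)*(d^2 + 7*d + 12) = (d + 4)^2*(d + 3)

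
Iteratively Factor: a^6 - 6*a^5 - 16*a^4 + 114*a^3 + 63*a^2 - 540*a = (a)*(a^5 - 6*a^4 - 16*a^3 + 114*a^2 + 63*a - 540) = a*(a - 3)*(a^4 - 3*a^3 - 25*a^2 + 39*a + 180) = a*(a - 4)*(a - 3)*(a^3 + a^2 - 21*a - 45) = a*(a - 5)*(a - 4)*(a - 3)*(a^2 + 6*a + 9) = a*(a - 5)*(a - 4)*(a - 3)*(a + 3)*(a + 3)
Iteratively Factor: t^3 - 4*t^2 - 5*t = (t + 1)*(t^2 - 5*t) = t*(t + 1)*(t - 5)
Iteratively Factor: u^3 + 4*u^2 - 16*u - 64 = (u + 4)*(u^2 - 16) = (u - 4)*(u + 4)*(u + 4)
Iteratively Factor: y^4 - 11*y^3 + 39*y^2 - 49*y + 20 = (y - 4)*(y^3 - 7*y^2 + 11*y - 5) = (y - 4)*(y - 1)*(y^2 - 6*y + 5) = (y - 5)*(y - 4)*(y - 1)*(y - 1)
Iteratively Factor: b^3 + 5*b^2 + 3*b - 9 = (b + 3)*(b^2 + 2*b - 3) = (b - 1)*(b + 3)*(b + 3)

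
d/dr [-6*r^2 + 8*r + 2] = 8 - 12*r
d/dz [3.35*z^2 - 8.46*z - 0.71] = 6.7*z - 8.46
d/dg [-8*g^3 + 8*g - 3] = 8 - 24*g^2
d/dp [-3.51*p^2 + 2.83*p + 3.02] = 2.83 - 7.02*p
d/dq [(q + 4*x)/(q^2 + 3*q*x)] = (q*(q + 3*x) - (q + 4*x)*(2*q + 3*x))/(q^2*(q + 3*x)^2)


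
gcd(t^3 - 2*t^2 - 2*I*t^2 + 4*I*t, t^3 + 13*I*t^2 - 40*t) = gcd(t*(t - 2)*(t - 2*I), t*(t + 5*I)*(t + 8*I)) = t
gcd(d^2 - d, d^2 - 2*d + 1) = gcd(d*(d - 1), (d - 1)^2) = d - 1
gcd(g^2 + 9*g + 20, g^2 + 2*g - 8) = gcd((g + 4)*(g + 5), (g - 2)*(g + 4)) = g + 4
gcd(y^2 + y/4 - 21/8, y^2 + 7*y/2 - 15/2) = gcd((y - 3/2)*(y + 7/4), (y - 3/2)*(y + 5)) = y - 3/2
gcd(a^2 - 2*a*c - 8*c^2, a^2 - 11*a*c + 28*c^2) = a - 4*c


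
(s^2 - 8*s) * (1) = s^2 - 8*s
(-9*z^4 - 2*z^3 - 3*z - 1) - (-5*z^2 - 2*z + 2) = -9*z^4 - 2*z^3 + 5*z^2 - z - 3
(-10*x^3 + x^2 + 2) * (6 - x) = 10*x^4 - 61*x^3 + 6*x^2 - 2*x + 12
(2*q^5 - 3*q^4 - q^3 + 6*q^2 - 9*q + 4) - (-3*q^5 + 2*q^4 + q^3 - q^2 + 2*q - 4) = 5*q^5 - 5*q^4 - 2*q^3 + 7*q^2 - 11*q + 8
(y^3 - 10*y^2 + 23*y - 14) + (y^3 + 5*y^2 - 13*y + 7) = 2*y^3 - 5*y^2 + 10*y - 7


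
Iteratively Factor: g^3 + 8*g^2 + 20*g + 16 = (g + 2)*(g^2 + 6*g + 8) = (g + 2)*(g + 4)*(g + 2)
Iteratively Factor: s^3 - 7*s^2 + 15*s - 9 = (s - 1)*(s^2 - 6*s + 9) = (s - 3)*(s - 1)*(s - 3)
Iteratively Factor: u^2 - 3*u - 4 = (u - 4)*(u + 1)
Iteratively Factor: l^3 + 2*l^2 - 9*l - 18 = (l - 3)*(l^2 + 5*l + 6) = (l - 3)*(l + 3)*(l + 2)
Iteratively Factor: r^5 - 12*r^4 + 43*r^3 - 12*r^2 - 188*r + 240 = (r - 5)*(r^4 - 7*r^3 + 8*r^2 + 28*r - 48) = (r - 5)*(r - 3)*(r^3 - 4*r^2 - 4*r + 16) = (r - 5)*(r - 3)*(r - 2)*(r^2 - 2*r - 8) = (r - 5)*(r - 3)*(r - 2)*(r + 2)*(r - 4)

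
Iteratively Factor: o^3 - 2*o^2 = (o)*(o^2 - 2*o) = o*(o - 2)*(o)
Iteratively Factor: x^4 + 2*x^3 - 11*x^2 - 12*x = (x + 4)*(x^3 - 2*x^2 - 3*x) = (x + 1)*(x + 4)*(x^2 - 3*x) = x*(x + 1)*(x + 4)*(x - 3)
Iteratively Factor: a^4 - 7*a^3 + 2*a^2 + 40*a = (a - 5)*(a^3 - 2*a^2 - 8*a) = (a - 5)*(a - 4)*(a^2 + 2*a) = (a - 5)*(a - 4)*(a + 2)*(a)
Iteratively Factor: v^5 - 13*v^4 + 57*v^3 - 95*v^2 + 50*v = (v - 5)*(v^4 - 8*v^3 + 17*v^2 - 10*v) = (v - 5)*(v - 1)*(v^3 - 7*v^2 + 10*v) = v*(v - 5)*(v - 1)*(v^2 - 7*v + 10) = v*(v - 5)*(v - 2)*(v - 1)*(v - 5)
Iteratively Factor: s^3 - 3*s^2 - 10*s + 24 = (s - 4)*(s^2 + s - 6) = (s - 4)*(s + 3)*(s - 2)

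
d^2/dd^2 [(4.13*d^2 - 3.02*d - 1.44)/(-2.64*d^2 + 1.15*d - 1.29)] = (-2.8421709430404e-14*d^4 + 17.019024*d^3 + 144.608112*d^2 - 87.940512*d - 10.784454)/(18.399744*d^6 - 24.04512*d^5 + 37.446552*d^4 - 25.019515*d^3 + 18.297747*d^2 - 5.741145*d + 2.146689)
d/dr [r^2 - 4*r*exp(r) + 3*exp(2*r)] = -4*r*exp(r) + 2*r + 6*exp(2*r) - 4*exp(r)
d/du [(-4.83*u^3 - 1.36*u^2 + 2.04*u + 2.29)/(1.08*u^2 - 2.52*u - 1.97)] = (-5.2164*u^4 + 24.3432*u^3 + 29.7693*u^2 + 0.412*u + 1.752)/(1.1664*u^4 - 5.4432*u^3 + 2.0952*u^2 + 9.9288*u + 3.8809)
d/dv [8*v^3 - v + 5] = 24*v^2 - 1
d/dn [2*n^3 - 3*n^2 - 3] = 6*n*(n - 1)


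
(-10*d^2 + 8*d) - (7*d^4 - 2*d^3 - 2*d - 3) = -7*d^4 + 2*d^3 - 10*d^2 + 10*d + 3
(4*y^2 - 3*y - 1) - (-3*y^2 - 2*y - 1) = 7*y^2 - y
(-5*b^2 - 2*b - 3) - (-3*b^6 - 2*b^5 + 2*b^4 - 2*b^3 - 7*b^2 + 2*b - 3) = 3*b^6 + 2*b^5 - 2*b^4 + 2*b^3 + 2*b^2 - 4*b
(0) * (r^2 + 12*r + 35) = 0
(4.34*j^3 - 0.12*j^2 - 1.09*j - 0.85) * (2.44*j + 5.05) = 10.5896*j^4 + 21.6242*j^3 - 3.2656*j^2 - 7.5785*j - 4.2925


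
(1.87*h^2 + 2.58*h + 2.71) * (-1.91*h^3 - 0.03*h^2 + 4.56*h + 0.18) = -3.5717*h^5 - 4.9839*h^4 + 3.2737*h^3 + 12.0201*h^2 + 12.822*h + 0.4878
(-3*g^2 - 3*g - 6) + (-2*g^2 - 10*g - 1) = -5*g^2 - 13*g - 7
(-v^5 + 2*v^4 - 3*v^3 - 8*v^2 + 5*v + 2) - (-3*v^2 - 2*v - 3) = -v^5 + 2*v^4 - 3*v^3 - 5*v^2 + 7*v + 5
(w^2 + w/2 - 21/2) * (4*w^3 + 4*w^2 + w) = 4*w^5 + 6*w^4 - 39*w^3 - 83*w^2/2 - 21*w/2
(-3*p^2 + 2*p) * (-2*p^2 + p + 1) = 6*p^4 - 7*p^3 - p^2 + 2*p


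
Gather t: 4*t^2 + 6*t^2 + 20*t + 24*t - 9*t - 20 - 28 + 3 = 10*t^2 + 35*t - 45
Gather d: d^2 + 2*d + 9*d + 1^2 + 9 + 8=d^2 + 11*d + 18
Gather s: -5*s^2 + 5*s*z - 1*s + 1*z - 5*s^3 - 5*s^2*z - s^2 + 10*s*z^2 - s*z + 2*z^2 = -5*s^3 + s^2*(-5*z - 6) + s*(10*z^2 + 4*z - 1) + 2*z^2 + z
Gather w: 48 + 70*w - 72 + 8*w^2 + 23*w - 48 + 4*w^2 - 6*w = 12*w^2 + 87*w - 72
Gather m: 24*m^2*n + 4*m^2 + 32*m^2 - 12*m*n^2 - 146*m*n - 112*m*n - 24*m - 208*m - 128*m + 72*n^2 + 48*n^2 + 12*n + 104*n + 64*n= m^2*(24*n + 36) + m*(-12*n^2 - 258*n - 360) + 120*n^2 + 180*n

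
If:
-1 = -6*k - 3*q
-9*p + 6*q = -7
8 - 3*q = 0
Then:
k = -7/6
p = 23/9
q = 8/3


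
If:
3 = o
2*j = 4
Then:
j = 2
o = 3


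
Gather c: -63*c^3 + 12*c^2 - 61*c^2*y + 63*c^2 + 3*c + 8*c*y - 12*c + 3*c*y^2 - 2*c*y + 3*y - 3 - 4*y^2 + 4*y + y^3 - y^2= -63*c^3 + c^2*(75 - 61*y) + c*(3*y^2 + 6*y - 9) + y^3 - 5*y^2 + 7*y - 3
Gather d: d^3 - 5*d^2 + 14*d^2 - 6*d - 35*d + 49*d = d^3 + 9*d^2 + 8*d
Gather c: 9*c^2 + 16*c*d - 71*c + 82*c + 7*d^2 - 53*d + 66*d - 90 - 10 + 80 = 9*c^2 + c*(16*d + 11) + 7*d^2 + 13*d - 20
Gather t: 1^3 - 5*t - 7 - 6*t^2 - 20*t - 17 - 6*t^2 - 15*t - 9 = -12*t^2 - 40*t - 32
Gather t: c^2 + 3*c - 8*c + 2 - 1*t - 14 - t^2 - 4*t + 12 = c^2 - 5*c - t^2 - 5*t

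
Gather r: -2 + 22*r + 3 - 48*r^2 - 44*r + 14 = -48*r^2 - 22*r + 15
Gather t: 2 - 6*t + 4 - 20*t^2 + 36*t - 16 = -20*t^2 + 30*t - 10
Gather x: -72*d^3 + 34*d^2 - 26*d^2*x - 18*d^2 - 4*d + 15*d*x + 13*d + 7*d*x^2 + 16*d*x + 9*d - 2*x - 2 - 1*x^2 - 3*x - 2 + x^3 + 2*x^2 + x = -72*d^3 + 16*d^2 + 18*d + x^3 + x^2*(7*d + 1) + x*(-26*d^2 + 31*d - 4) - 4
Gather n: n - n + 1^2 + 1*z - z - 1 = 0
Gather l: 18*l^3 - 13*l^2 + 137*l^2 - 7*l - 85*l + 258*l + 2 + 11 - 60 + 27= 18*l^3 + 124*l^2 + 166*l - 20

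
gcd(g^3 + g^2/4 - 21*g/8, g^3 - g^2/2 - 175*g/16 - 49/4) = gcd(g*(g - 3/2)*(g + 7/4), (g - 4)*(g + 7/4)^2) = g + 7/4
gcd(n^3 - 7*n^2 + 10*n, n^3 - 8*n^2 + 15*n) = n^2 - 5*n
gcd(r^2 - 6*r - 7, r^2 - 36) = 1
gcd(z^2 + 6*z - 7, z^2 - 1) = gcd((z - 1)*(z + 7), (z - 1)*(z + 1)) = z - 1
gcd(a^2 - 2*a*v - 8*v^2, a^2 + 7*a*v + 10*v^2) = a + 2*v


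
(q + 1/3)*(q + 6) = q^2 + 19*q/3 + 2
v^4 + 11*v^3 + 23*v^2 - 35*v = v*(v - 1)*(v + 5)*(v + 7)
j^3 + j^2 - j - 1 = (j - 1)*(j + 1)^2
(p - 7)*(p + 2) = p^2 - 5*p - 14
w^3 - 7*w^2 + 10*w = w*(w - 5)*(w - 2)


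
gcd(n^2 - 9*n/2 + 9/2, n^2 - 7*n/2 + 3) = n - 3/2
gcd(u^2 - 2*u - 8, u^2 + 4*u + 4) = u + 2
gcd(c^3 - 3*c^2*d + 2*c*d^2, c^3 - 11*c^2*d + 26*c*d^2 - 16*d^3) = c^2 - 3*c*d + 2*d^2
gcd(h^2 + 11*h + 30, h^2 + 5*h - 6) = h + 6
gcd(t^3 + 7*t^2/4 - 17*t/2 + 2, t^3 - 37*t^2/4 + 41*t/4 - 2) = t - 1/4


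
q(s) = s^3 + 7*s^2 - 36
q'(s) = 3*s^2 + 14*s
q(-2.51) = -7.71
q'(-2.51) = -16.24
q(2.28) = 12.24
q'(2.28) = 47.52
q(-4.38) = 14.26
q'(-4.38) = -3.77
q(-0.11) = -35.92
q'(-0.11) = -1.50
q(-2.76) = -3.70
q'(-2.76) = -15.79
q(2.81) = 41.46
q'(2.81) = 63.03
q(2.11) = 4.56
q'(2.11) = 42.90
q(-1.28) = -26.63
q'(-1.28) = -13.00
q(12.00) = 2700.00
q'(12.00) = 600.00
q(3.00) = 54.00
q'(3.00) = 69.00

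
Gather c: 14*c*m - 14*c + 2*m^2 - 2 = c*(14*m - 14) + 2*m^2 - 2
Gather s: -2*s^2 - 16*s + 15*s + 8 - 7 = -2*s^2 - s + 1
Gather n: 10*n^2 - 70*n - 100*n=10*n^2 - 170*n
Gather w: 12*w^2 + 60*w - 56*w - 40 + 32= 12*w^2 + 4*w - 8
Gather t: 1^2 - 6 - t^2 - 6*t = -t^2 - 6*t - 5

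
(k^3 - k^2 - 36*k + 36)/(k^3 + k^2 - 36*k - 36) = (k - 1)/(k + 1)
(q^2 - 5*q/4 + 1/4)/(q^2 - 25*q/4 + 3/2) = (q - 1)/(q - 6)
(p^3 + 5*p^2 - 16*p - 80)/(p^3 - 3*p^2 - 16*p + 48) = (p + 5)/(p - 3)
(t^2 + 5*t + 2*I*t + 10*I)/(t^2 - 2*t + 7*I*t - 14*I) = (t^2 + t*(5 + 2*I) + 10*I)/(t^2 + t*(-2 + 7*I) - 14*I)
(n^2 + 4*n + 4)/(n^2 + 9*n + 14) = (n + 2)/(n + 7)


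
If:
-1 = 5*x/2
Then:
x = -2/5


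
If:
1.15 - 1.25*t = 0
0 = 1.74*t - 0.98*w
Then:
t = 0.92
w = 1.63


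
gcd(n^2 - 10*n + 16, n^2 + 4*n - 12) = n - 2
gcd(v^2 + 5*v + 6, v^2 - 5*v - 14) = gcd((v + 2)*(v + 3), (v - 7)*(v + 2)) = v + 2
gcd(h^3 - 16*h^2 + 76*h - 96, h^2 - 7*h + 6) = h - 6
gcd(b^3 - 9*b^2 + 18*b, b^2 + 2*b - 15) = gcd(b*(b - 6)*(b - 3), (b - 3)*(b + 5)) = b - 3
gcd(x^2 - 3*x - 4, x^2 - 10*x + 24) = x - 4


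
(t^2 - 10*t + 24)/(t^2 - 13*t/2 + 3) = 2*(t - 4)/(2*t - 1)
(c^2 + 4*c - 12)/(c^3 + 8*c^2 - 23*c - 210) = (c - 2)/(c^2 + 2*c - 35)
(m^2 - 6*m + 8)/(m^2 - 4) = (m - 4)/(m + 2)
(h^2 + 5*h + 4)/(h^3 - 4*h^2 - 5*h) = (h + 4)/(h*(h - 5))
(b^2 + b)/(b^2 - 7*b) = (b + 1)/(b - 7)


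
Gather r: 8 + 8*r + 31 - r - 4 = 7*r + 35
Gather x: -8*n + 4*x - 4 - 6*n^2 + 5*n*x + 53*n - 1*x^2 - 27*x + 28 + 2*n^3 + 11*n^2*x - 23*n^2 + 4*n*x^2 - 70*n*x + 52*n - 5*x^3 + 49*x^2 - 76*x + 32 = 2*n^3 - 29*n^2 + 97*n - 5*x^3 + x^2*(4*n + 48) + x*(11*n^2 - 65*n - 99) + 56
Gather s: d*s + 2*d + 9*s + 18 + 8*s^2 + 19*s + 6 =2*d + 8*s^2 + s*(d + 28) + 24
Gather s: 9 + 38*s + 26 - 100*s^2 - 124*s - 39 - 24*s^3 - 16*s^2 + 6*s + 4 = -24*s^3 - 116*s^2 - 80*s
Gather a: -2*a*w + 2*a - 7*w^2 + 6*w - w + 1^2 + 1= a*(2 - 2*w) - 7*w^2 + 5*w + 2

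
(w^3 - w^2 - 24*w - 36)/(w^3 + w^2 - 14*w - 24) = (w - 6)/(w - 4)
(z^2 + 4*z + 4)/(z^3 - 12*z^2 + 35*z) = (z^2 + 4*z + 4)/(z*(z^2 - 12*z + 35))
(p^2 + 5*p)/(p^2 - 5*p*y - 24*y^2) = p*(-p - 5)/(-p^2 + 5*p*y + 24*y^2)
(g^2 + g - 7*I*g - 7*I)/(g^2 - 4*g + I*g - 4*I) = (g^2 + g*(1 - 7*I) - 7*I)/(g^2 + g*(-4 + I) - 4*I)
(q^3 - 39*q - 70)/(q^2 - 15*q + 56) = (q^2 + 7*q + 10)/(q - 8)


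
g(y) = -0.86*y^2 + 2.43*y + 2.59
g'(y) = 2.43 - 1.72*y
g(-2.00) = -5.71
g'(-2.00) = 5.87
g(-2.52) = -8.99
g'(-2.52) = 6.76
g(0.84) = 4.02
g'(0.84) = 0.99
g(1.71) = 4.23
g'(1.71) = -0.51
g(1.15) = 4.25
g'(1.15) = 0.45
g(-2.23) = -7.11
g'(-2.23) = 6.27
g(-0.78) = 0.17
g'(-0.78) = 3.77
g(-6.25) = -46.19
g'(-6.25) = 13.18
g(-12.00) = -150.41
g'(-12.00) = 23.07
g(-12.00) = -150.41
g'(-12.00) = 23.07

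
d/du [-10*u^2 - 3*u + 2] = -20*u - 3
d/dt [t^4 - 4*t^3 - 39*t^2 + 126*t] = 4*t^3 - 12*t^2 - 78*t + 126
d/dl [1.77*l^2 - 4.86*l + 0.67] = 3.54*l - 4.86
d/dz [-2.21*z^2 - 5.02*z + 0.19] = -4.42*z - 5.02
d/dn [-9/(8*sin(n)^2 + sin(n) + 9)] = 9*(16*sin(n) + 1)*cos(n)/(8*sin(n)^2 + sin(n) + 9)^2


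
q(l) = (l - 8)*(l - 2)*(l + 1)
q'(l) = (l - 8)*(l - 2) + (l - 8)*(l + 1) + (l - 2)*(l + 1)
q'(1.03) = -9.36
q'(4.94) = -9.71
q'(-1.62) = 43.03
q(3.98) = -39.64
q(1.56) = 7.25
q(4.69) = -50.66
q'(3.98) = -18.12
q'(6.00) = 6.00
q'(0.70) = -5.13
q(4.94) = -53.44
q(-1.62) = -21.59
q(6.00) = -56.00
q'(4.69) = -12.43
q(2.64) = -12.49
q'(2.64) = -20.61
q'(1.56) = -14.78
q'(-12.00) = 654.00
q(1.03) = 13.72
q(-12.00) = -3080.00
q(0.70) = 16.13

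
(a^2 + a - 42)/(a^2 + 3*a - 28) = (a - 6)/(a - 4)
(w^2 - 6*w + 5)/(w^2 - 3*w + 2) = (w - 5)/(w - 2)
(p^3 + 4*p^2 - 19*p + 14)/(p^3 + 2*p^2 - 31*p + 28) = (p - 2)/(p - 4)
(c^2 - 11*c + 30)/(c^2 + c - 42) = (c - 5)/(c + 7)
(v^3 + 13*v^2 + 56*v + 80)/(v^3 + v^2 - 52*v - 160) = (v + 4)/(v - 8)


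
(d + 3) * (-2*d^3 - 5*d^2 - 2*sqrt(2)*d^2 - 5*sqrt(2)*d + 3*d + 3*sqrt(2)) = -2*d^4 - 11*d^3 - 2*sqrt(2)*d^3 - 11*sqrt(2)*d^2 - 12*d^2 - 12*sqrt(2)*d + 9*d + 9*sqrt(2)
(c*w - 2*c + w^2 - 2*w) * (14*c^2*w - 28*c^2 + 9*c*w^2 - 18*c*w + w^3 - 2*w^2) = 14*c^3*w^2 - 56*c^3*w + 56*c^3 + 23*c^2*w^3 - 92*c^2*w^2 + 92*c^2*w + 10*c*w^4 - 40*c*w^3 + 40*c*w^2 + w^5 - 4*w^4 + 4*w^3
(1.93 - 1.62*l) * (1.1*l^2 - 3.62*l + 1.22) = -1.782*l^3 + 7.9874*l^2 - 8.963*l + 2.3546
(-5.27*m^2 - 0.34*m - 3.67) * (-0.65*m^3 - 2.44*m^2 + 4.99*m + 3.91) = 3.4255*m^5 + 13.0798*m^4 - 23.0822*m^3 - 13.3475*m^2 - 19.6427*m - 14.3497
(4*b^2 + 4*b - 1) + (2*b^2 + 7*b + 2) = 6*b^2 + 11*b + 1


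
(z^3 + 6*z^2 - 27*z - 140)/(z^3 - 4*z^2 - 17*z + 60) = (z + 7)/(z - 3)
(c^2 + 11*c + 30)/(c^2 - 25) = (c + 6)/(c - 5)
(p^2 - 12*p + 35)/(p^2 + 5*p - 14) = (p^2 - 12*p + 35)/(p^2 + 5*p - 14)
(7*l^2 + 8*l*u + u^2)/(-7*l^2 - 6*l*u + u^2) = (7*l + u)/(-7*l + u)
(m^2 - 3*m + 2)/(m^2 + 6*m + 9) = (m^2 - 3*m + 2)/(m^2 + 6*m + 9)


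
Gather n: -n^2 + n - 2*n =-n^2 - n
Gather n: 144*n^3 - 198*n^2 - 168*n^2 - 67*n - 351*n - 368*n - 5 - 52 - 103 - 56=144*n^3 - 366*n^2 - 786*n - 216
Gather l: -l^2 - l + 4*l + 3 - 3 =-l^2 + 3*l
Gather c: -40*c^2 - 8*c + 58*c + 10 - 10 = -40*c^2 + 50*c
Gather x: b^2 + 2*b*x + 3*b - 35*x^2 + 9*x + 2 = b^2 + 3*b - 35*x^2 + x*(2*b + 9) + 2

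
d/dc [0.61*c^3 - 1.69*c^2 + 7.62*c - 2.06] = 1.83*c^2 - 3.38*c + 7.62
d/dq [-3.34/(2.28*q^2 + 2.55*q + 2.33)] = (15.2304*q + 8.517)/(2.28*q^2 + 2.55*q + 2.33)^2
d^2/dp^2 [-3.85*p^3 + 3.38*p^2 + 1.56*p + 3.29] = 6.76 - 23.1*p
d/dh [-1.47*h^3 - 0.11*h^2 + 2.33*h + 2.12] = -4.41*h^2 - 0.22*h + 2.33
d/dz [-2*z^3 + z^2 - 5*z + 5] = -6*z^2 + 2*z - 5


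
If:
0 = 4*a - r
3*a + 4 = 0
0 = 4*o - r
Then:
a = -4/3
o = -4/3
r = -16/3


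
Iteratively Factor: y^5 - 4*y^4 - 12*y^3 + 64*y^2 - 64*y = (y - 2)*(y^4 - 2*y^3 - 16*y^2 + 32*y) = (y - 2)^2*(y^3 - 16*y) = (y - 2)^2*(y + 4)*(y^2 - 4*y) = y*(y - 2)^2*(y + 4)*(y - 4)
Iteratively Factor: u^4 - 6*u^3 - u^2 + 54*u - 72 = (u - 2)*(u^3 - 4*u^2 - 9*u + 36) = (u - 2)*(u + 3)*(u^2 - 7*u + 12) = (u - 4)*(u - 2)*(u + 3)*(u - 3)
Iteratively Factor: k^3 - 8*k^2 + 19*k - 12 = (k - 4)*(k^2 - 4*k + 3) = (k - 4)*(k - 1)*(k - 3)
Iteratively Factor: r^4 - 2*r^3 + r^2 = (r)*(r^3 - 2*r^2 + r) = r^2*(r^2 - 2*r + 1) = r^2*(r - 1)*(r - 1)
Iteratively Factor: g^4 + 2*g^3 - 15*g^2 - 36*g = (g + 3)*(g^3 - g^2 - 12*g) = (g + 3)^2*(g^2 - 4*g) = (g - 4)*(g + 3)^2*(g)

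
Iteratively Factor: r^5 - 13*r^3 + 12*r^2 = (r)*(r^4 - 13*r^2 + 12*r) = r*(r + 4)*(r^3 - 4*r^2 + 3*r) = r*(r - 1)*(r + 4)*(r^2 - 3*r) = r^2*(r - 1)*(r + 4)*(r - 3)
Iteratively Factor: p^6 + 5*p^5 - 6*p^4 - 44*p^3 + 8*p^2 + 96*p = (p + 2)*(p^5 + 3*p^4 - 12*p^3 - 20*p^2 + 48*p) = (p + 2)*(p + 4)*(p^4 - p^3 - 8*p^2 + 12*p) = (p - 2)*(p + 2)*(p + 4)*(p^3 + p^2 - 6*p) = (p - 2)^2*(p + 2)*(p + 4)*(p^2 + 3*p) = p*(p - 2)^2*(p + 2)*(p + 4)*(p + 3)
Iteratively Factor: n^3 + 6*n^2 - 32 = (n + 4)*(n^2 + 2*n - 8) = (n - 2)*(n + 4)*(n + 4)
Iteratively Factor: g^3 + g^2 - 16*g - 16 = (g + 1)*(g^2 - 16) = (g + 1)*(g + 4)*(g - 4)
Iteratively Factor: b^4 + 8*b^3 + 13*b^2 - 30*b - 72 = (b - 2)*(b^3 + 10*b^2 + 33*b + 36) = (b - 2)*(b + 3)*(b^2 + 7*b + 12) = (b - 2)*(b + 3)*(b + 4)*(b + 3)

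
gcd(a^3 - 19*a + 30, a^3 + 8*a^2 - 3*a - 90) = a^2 + 2*a - 15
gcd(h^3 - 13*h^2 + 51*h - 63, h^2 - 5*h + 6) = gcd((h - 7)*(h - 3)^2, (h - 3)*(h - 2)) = h - 3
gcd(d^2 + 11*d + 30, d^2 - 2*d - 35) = d + 5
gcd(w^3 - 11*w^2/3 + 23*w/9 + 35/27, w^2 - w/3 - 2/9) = w + 1/3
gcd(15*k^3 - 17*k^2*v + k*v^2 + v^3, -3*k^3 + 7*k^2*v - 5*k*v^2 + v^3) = 3*k^2 - 4*k*v + v^2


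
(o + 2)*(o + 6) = o^2 + 8*o + 12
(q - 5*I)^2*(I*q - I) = I*q^3 + 10*q^2 - I*q^2 - 10*q - 25*I*q + 25*I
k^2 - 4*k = k*(k - 4)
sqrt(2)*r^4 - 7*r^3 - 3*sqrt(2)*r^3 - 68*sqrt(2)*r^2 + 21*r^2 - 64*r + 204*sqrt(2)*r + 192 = (r - 3)*(r - 8*sqrt(2))*(r + 4*sqrt(2))*(sqrt(2)*r + 1)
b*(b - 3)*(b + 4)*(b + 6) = b^4 + 7*b^3 - 6*b^2 - 72*b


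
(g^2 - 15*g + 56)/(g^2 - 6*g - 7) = (g - 8)/(g + 1)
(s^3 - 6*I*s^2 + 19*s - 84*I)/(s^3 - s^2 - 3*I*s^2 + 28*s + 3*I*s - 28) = (s - 3*I)/(s - 1)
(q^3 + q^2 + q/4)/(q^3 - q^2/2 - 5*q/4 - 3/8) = 2*q/(2*q - 3)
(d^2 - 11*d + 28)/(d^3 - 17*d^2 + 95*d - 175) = (d - 4)/(d^2 - 10*d + 25)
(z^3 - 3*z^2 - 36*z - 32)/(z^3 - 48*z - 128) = (z + 1)/(z + 4)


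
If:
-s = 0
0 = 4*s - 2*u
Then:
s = 0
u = 0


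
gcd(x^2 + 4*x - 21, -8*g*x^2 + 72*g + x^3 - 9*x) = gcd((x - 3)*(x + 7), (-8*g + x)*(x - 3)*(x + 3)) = x - 3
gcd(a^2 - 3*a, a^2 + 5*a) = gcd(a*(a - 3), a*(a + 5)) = a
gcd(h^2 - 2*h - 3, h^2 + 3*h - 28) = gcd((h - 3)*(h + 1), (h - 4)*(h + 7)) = 1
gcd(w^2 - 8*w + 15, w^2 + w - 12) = w - 3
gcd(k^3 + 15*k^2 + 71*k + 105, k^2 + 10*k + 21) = k^2 + 10*k + 21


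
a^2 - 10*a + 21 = (a - 7)*(a - 3)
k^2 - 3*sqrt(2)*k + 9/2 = (k - 3*sqrt(2)/2)^2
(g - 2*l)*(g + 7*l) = g^2 + 5*g*l - 14*l^2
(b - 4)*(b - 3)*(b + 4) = b^3 - 3*b^2 - 16*b + 48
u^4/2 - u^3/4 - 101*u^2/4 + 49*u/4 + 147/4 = (u/2 + 1/2)*(u - 7)*(u - 3/2)*(u + 7)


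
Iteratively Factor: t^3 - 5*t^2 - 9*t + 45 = (t - 3)*(t^2 - 2*t - 15) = (t - 5)*(t - 3)*(t + 3)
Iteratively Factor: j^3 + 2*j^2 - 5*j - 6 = (j - 2)*(j^2 + 4*j + 3) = (j - 2)*(j + 1)*(j + 3)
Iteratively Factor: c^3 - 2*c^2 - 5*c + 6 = (c - 3)*(c^2 + c - 2) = (c - 3)*(c - 1)*(c + 2)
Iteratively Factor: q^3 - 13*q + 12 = (q - 3)*(q^2 + 3*q - 4) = (q - 3)*(q + 4)*(q - 1)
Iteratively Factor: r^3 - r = (r)*(r^2 - 1) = r*(r - 1)*(r + 1)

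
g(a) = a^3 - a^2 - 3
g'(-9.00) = 261.00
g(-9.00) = -813.00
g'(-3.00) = 33.00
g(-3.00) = -39.00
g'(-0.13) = 0.31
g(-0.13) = -3.02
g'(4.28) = 46.40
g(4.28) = 57.08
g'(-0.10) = 0.23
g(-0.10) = -3.01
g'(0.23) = -0.30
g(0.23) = -3.04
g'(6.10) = 99.43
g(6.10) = 186.77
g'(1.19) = 1.87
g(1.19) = -2.73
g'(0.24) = -0.31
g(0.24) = -3.04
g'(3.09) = 22.46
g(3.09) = 16.96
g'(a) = 3*a^2 - 2*a = a*(3*a - 2)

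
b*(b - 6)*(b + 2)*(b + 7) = b^4 + 3*b^3 - 40*b^2 - 84*b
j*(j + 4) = j^2 + 4*j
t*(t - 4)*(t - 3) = t^3 - 7*t^2 + 12*t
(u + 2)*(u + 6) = u^2 + 8*u + 12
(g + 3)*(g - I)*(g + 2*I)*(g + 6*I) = g^4 + 3*g^3 + 7*I*g^3 - 4*g^2 + 21*I*g^2 - 12*g + 12*I*g + 36*I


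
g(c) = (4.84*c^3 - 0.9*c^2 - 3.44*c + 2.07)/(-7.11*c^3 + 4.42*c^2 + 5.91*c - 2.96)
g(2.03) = -0.99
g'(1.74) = 0.68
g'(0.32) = -6.44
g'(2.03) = 0.33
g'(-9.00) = 0.00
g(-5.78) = -0.64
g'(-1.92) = 0.08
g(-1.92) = -0.55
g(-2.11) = -0.57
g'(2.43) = 0.16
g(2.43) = -0.90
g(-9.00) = -0.65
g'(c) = (14.52*c^2 - 1.8*c - 3.44)/(-7.11*c^3 + 4.42*c^2 + 5.91*c - 2.96) + (21.33*c^2 - 8.84*c - 5.91)*(4.84*c^3 - 0.9*c^2 - 3.44*c + 2.07)/(-7.11*c^3 + 4.42*c^2 + 5.91*c - 2.96)^2 = (14.9938*c^4 + 8.29199999999999*c^3 + 11.0597*c^2 - 12.9708*c - 2.0513)/(50.5521*c^6 - 62.8524*c^5 - 64.5038*c^4 + 94.3356*c^3 + 8.7617*c^2 - 34.9872*c + 8.7616)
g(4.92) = -0.76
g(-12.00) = -0.66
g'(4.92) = 0.02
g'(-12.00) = 0.00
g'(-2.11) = 0.06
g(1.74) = -1.13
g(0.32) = -1.22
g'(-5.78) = 0.01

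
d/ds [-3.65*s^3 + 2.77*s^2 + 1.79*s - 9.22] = -10.95*s^2 + 5.54*s + 1.79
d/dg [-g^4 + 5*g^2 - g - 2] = -4*g^3 + 10*g - 1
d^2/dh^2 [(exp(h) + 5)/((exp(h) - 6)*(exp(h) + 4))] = (exp(4*h) + 22*exp(3*h) + 114*exp(2*h) + 452*exp(h) + 336)*exp(h)/(exp(6*h) - 6*exp(5*h) - 60*exp(4*h) + 280*exp(3*h) + 1440*exp(2*h) - 3456*exp(h) - 13824)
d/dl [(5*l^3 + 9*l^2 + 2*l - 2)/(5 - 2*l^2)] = (-10*l^4 + 79*l^2 + 82*l + 10)/(4*l^4 - 20*l^2 + 25)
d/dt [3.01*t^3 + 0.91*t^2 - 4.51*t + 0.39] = 9.03*t^2 + 1.82*t - 4.51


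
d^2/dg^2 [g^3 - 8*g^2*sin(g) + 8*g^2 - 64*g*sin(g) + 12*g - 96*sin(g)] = 8*g^2*sin(g) + 64*g*sin(g) - 32*g*cos(g) + 6*g + 80*sin(g) - 128*cos(g) + 16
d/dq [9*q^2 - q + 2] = 18*q - 1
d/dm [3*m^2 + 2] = 6*m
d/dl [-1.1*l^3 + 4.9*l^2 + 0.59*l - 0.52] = -3.3*l^2 + 9.8*l + 0.59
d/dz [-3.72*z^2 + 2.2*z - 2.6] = 2.2 - 7.44*z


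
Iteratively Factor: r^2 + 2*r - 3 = (r + 3)*(r - 1)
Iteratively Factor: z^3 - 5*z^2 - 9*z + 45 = (z - 5)*(z^2 - 9) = (z - 5)*(z - 3)*(z + 3)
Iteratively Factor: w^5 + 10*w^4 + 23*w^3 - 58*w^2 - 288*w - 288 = (w + 2)*(w^4 + 8*w^3 + 7*w^2 - 72*w - 144) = (w + 2)*(w + 4)*(w^3 + 4*w^2 - 9*w - 36) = (w + 2)*(w + 4)^2*(w^2 - 9) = (w + 2)*(w + 3)*(w + 4)^2*(w - 3)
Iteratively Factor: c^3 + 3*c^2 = (c + 3)*(c^2) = c*(c + 3)*(c)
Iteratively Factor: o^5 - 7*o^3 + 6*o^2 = (o + 3)*(o^4 - 3*o^3 + 2*o^2) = (o - 2)*(o + 3)*(o^3 - o^2) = o*(o - 2)*(o + 3)*(o^2 - o) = o*(o - 2)*(o - 1)*(o + 3)*(o)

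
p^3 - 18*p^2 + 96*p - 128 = (p - 8)^2*(p - 2)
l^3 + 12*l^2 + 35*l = l*(l + 5)*(l + 7)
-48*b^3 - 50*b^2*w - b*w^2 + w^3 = (-8*b + w)*(b + w)*(6*b + w)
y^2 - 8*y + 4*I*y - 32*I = (y - 8)*(y + 4*I)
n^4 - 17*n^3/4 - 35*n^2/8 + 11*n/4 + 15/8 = (n - 5)*(n - 3/4)*(n + 1/2)*(n + 1)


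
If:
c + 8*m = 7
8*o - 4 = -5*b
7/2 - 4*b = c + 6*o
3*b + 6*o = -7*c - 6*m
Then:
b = 182/37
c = -27/37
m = 143/148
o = -381/148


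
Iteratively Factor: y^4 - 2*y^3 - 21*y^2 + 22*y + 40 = (y - 2)*(y^3 - 21*y - 20) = (y - 5)*(y - 2)*(y^2 + 5*y + 4) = (y - 5)*(y - 2)*(y + 4)*(y + 1)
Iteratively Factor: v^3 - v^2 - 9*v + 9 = (v + 3)*(v^2 - 4*v + 3) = (v - 1)*(v + 3)*(v - 3)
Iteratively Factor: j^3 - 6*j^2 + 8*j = (j)*(j^2 - 6*j + 8) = j*(j - 4)*(j - 2)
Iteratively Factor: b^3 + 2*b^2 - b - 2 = (b - 1)*(b^2 + 3*b + 2) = (b - 1)*(b + 1)*(b + 2)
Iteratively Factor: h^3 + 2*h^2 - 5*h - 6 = (h - 2)*(h^2 + 4*h + 3) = (h - 2)*(h + 3)*(h + 1)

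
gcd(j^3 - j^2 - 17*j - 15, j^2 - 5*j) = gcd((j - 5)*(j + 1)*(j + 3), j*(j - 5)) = j - 5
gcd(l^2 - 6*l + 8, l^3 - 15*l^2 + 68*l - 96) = l - 4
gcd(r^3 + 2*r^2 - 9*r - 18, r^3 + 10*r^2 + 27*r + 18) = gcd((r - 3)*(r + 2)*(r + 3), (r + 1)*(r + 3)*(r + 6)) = r + 3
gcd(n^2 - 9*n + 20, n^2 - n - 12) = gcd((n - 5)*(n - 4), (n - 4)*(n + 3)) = n - 4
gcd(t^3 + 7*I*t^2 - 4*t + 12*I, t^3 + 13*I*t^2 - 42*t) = t + 6*I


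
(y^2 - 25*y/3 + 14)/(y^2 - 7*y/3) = (y - 6)/y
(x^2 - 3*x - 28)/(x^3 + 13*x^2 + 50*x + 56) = (x - 7)/(x^2 + 9*x + 14)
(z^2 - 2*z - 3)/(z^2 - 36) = (z^2 - 2*z - 3)/(z^2 - 36)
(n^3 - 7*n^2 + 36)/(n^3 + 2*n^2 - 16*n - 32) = (n^2 - 9*n + 18)/(n^2 - 16)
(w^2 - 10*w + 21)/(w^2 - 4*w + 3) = (w - 7)/(w - 1)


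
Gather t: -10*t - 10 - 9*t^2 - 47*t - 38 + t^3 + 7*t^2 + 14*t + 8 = t^3 - 2*t^2 - 43*t - 40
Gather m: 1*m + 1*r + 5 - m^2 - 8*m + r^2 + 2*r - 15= -m^2 - 7*m + r^2 + 3*r - 10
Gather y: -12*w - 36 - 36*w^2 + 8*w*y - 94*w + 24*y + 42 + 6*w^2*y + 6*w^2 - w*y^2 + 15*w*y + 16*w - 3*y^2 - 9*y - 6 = -30*w^2 - 90*w + y^2*(-w - 3) + y*(6*w^2 + 23*w + 15)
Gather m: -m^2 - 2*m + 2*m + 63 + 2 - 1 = 64 - m^2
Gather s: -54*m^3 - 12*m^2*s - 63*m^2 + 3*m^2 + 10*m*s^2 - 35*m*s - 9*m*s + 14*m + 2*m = -54*m^3 - 60*m^2 + 10*m*s^2 + 16*m + s*(-12*m^2 - 44*m)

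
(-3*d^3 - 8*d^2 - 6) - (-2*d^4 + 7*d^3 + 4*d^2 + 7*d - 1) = 2*d^4 - 10*d^3 - 12*d^2 - 7*d - 5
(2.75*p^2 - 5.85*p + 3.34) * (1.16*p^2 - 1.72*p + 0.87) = 3.19*p^4 - 11.516*p^3 + 16.3289*p^2 - 10.8343*p + 2.9058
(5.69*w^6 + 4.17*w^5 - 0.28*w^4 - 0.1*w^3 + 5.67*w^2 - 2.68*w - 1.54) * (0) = 0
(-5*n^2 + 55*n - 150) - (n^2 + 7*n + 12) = -6*n^2 + 48*n - 162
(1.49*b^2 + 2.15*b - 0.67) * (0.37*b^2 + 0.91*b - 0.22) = 0.5513*b^4 + 2.1514*b^3 + 1.3808*b^2 - 1.0827*b + 0.1474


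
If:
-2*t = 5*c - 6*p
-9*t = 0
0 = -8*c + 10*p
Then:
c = 0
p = 0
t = 0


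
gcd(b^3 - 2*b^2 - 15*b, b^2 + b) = b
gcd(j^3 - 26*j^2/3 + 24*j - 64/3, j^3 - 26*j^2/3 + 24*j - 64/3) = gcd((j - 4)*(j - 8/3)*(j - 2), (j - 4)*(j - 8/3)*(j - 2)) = j^3 - 26*j^2/3 + 24*j - 64/3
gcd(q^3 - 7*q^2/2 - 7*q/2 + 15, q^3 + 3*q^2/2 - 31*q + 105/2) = q^2 - 11*q/2 + 15/2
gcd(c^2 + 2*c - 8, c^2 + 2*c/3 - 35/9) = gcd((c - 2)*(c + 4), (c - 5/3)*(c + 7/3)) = 1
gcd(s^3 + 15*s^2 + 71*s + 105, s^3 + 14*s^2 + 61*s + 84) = s^2 + 10*s + 21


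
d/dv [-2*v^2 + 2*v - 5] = 2 - 4*v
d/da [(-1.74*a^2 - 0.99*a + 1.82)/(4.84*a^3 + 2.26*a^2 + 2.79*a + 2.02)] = (8.4216*a^4 + 9.5832*a^3 - 29.0436*a^2 - 15.256*a - 7.0776)/(23.4256*a^6 + 21.8768*a^5 + 32.1148*a^4 + 32.1644*a^3 + 16.9145*a^2 + 11.2716*a + 4.0804)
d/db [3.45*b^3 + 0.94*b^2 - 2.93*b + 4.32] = 10.35*b^2 + 1.88*b - 2.93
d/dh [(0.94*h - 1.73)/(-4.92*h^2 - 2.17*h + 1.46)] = (4.6248*h^2 - 17.0232*h - 2.3817)/(24.2064*h^4 + 21.3528*h^3 - 9.6575*h^2 - 6.3364*h + 2.1316)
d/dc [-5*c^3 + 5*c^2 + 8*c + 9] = -15*c^2 + 10*c + 8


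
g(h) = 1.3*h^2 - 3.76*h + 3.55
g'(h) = 2.6*h - 3.76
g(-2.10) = 17.18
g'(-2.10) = -9.22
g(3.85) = 8.34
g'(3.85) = 6.25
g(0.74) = 1.48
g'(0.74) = -1.84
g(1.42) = 0.83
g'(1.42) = -0.07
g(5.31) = 20.24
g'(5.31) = 10.05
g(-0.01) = 3.59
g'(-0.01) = -3.79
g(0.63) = 1.70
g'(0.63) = -2.12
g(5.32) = 20.34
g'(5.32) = 10.07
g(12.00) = 145.63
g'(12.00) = 27.44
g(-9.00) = 142.69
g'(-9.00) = -27.16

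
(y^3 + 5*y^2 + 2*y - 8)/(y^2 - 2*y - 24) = (y^2 + y - 2)/(y - 6)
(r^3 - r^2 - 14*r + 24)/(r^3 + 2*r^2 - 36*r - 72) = (r^3 - r^2 - 14*r + 24)/(r^3 + 2*r^2 - 36*r - 72)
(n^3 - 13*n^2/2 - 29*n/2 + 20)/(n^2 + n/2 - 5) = (n^2 - 9*n + 8)/(n - 2)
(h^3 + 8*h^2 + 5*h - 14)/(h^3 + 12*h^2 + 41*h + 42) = (h - 1)/(h + 3)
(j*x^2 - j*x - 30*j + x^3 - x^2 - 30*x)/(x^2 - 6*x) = j + 5*j/x + x + 5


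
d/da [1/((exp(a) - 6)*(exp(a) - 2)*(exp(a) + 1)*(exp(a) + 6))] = (-4*exp(3*a) + 3*exp(2*a) + 76*exp(a) - 36)*exp(a)/(exp(8*a) - 2*exp(7*a) - 75*exp(6*a) + 148*exp(5*a) + 1516*exp(4*a) - 2880*exp(3*a) - 4176*exp(2*a) + 5184*exp(a) + 5184)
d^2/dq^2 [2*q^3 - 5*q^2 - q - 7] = 12*q - 10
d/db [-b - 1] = -1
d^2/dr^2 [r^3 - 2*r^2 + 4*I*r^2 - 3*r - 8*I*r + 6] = 6*r - 4 + 8*I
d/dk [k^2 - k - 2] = 2*k - 1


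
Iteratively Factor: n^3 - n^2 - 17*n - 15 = (n - 5)*(n^2 + 4*n + 3) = (n - 5)*(n + 3)*(n + 1)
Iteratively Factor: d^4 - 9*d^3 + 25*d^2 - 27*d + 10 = (d - 2)*(d^3 - 7*d^2 + 11*d - 5) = (d - 5)*(d - 2)*(d^2 - 2*d + 1) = (d - 5)*(d - 2)*(d - 1)*(d - 1)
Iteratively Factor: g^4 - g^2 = (g)*(g^3 - g) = g^2*(g^2 - 1) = g^2*(g + 1)*(g - 1)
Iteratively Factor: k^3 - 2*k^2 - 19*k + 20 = (k - 5)*(k^2 + 3*k - 4) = (k - 5)*(k - 1)*(k + 4)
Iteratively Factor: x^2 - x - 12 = (x - 4)*(x + 3)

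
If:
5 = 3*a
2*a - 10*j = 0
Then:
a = 5/3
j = 1/3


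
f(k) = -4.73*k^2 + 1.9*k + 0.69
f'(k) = 1.9 - 9.46*k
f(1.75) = -10.47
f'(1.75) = -14.66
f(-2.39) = -30.87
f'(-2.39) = 24.51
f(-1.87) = -19.40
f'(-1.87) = 19.59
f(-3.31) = -57.42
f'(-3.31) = 33.21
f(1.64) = -8.92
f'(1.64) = -13.61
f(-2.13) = -24.82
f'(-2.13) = 22.05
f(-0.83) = -4.15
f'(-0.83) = 9.75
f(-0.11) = 0.42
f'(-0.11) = 2.94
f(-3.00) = -47.58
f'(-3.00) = 30.28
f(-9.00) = -399.54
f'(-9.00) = 87.04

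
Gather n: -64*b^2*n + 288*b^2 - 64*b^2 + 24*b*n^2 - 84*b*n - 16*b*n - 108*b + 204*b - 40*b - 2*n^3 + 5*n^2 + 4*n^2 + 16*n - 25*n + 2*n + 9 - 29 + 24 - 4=224*b^2 + 56*b - 2*n^3 + n^2*(24*b + 9) + n*(-64*b^2 - 100*b - 7)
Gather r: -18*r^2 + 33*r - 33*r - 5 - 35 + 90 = 50 - 18*r^2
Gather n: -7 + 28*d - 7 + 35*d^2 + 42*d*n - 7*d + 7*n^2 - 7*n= 35*d^2 + 21*d + 7*n^2 + n*(42*d - 7) - 14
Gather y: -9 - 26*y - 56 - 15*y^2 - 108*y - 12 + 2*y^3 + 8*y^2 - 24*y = 2*y^3 - 7*y^2 - 158*y - 77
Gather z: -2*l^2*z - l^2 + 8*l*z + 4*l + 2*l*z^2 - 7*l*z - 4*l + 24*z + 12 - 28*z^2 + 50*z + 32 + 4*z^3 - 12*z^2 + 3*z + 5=-l^2 + 4*z^3 + z^2*(2*l - 40) + z*(-2*l^2 + l + 77) + 49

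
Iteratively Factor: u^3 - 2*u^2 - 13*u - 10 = (u + 2)*(u^2 - 4*u - 5) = (u - 5)*(u + 2)*(u + 1)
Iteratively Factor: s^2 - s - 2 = (s - 2)*(s + 1)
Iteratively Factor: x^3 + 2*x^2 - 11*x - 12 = (x + 1)*(x^2 + x - 12) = (x + 1)*(x + 4)*(x - 3)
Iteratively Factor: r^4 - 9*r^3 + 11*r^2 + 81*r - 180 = (r - 3)*(r^3 - 6*r^2 - 7*r + 60) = (r - 3)*(r + 3)*(r^2 - 9*r + 20) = (r - 5)*(r - 3)*(r + 3)*(r - 4)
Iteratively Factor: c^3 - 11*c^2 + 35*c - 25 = (c - 5)*(c^2 - 6*c + 5) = (c - 5)^2*(c - 1)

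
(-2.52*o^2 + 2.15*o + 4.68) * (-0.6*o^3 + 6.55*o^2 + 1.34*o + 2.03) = 1.512*o^5 - 17.796*o^4 + 7.8977*o^3 + 28.4194*o^2 + 10.6357*o + 9.5004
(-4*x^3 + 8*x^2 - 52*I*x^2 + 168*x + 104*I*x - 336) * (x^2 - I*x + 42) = -4*x^5 + 8*x^4 - 48*I*x^4 - 52*x^3 + 96*I*x^3 + 104*x^2 - 2352*I*x^2 + 7056*x + 4704*I*x - 14112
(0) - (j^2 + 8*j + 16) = -j^2 - 8*j - 16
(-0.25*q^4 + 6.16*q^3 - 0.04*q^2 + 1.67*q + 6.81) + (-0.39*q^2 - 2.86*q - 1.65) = -0.25*q^4 + 6.16*q^3 - 0.43*q^2 - 1.19*q + 5.16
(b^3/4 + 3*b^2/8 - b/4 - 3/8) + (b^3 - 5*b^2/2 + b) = 5*b^3/4 - 17*b^2/8 + 3*b/4 - 3/8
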